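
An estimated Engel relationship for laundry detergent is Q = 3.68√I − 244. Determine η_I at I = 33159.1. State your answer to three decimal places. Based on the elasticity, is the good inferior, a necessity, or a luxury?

0.786 (necessity)

At I = 33159.1: Q = 426.115.
dQ/dI = 3.68/(2√I) = 0.0101045 at this income.
η = (dQ/dI)·(I/Q) = 0.0101045 × (33159.1/426.115) = 0.786.
Since 0 < η < 1, the good is a necessity.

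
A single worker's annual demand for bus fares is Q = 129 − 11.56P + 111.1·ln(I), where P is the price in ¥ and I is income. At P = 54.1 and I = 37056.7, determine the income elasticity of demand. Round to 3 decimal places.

0.165

At P = 54.1, I = 37056.7: Q = 672.399.
Holding P constant, ∂Q/∂I = 111.1/I = 0.00299811.
η_I = (∂Q/∂I)·(I/Q) = 0.00299811 × (37056.7/672.399) = 0.165.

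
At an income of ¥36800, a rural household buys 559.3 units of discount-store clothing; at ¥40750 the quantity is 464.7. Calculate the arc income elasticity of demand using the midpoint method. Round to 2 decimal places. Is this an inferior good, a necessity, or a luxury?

-1.81 (inferior good)

ΔQ = 464.7 − 559.3 = -94.6; midpoint Q̄ = (559.3 + 464.7)/2 = 512.
ΔI = 40750 − 36800 = 3950; midpoint Ī = (36800 + 40750)/2 = 38775.
η = (ΔQ/Q̄) ÷ (ΔI/Ī) = (-94.6/512) ÷ (3950/38775) = -1.81.
η < 0 ⇒ inferior good.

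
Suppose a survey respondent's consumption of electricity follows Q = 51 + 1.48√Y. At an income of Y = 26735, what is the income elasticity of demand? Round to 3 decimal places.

At Y = 26735: Q = 292.992.
dQ/dY = 1.48/(2√Y) = 0.00452576 at this income.
η = (dQ/dY)·(Y/Q) = 0.00452576 × (26735/292.992) = 0.413.

0.413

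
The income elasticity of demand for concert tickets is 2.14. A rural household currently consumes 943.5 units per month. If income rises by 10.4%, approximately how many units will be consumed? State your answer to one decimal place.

1153.5

%ΔQ ≈ η × %ΔI = 2.14 × 10.4% = 22.256%.
New Q ≈ 943.5 × (1 + 0.22256) = 1153.5.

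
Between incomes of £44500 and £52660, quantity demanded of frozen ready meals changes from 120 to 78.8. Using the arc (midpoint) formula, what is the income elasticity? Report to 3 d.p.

ΔQ = 78.8 − 120 = -41.2; midpoint Q̄ = (120 + 78.8)/2 = 99.4.
ΔI = 52660 − 44500 = 8160; midpoint Ī = (44500 + 52660)/2 = 48580.
η = (ΔQ/Q̄) ÷ (ΔI/Ī) = (-41.2/99.4) ÷ (8160/48580) = -2.468.

-2.468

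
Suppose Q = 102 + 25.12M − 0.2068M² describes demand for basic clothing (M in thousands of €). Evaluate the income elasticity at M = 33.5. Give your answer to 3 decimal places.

0.530

At M = 33.5: Q = 711.4387.
dQ/dM = 25.12 − 0.4136M = 11.26440.
η = (dQ/dM)·(M/Q) = 11.26440 × (33.5/711.4387) = 0.530.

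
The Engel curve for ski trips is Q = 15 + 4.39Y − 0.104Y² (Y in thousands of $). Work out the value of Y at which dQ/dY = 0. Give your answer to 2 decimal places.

dQ/dY = 4.39 − 0.208Y.
The good is inferior where dQ/dY < 0. Setting dQ/dY = 0 gives Y = 4.39 / 0.208 = 21.11.

21.11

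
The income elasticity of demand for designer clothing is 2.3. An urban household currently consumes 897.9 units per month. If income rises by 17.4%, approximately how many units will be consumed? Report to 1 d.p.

%ΔQ ≈ η × %ΔI = 2.3 × 17.4% = 40.02%.
New Q ≈ 897.9 × (1 + 0.4002) = 1257.2.

1257.2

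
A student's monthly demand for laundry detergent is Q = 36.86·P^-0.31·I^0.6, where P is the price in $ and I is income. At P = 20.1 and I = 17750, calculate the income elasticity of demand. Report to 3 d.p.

For a multiplicative demand Q = A·P^α·I^β, the income elasticity is β everywhere.
Here β = 0.6, so η = 0.600.

0.600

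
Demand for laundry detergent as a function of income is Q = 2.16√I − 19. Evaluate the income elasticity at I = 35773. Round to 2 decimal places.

At I = 35773: Q = 389.537.
dQ/dI = 2.16/(2√I) = 0.00571013 at this income.
η = (dQ/dI)·(I/Q) = 0.00571013 × (35773/389.537) = 0.52.

0.52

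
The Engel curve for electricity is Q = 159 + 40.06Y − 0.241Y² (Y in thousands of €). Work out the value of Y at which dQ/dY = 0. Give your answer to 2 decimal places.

dQ/dY = 40.06 − 0.482Y.
The good is inferior where dQ/dY < 0. Setting dQ/dY = 0 gives Y = 40.06 / 0.482 = 83.11.

83.11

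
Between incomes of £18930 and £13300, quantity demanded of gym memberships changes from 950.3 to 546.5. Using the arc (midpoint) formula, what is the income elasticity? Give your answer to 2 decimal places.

ΔQ = 546.5 − 950.3 = -403.8; midpoint Q̄ = (950.3 + 546.5)/2 = 748.4.
ΔI = 13300 − 18930 = -5630; midpoint Ī = (18930 + 13300)/2 = 16115.
η = (ΔQ/Q̄) ÷ (ΔI/Ī) = (-403.8/748.4) ÷ (-5630/16115) = 1.54.

1.54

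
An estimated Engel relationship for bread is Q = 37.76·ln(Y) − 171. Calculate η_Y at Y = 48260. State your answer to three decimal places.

0.160

At Y = 48260: Q = 236.217.
dQ/dY = 37.76/Y = 0.000782429 at this income.
η = (dQ/dY)·(Y/Q) = 0.000782429 × (48260/236.217) = 0.160.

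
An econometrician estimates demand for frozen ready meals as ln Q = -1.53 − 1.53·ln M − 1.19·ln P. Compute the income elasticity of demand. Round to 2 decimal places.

In a log-linear demand, the coefficient on ln M is the income elasticity.
So η = -1.53.

-1.53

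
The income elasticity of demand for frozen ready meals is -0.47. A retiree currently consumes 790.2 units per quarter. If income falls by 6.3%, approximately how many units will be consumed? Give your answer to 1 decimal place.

%ΔQ ≈ η × %ΔI = -0.47 × (-6.3%) = 2.961%.
New Q ≈ 790.2 × (1 + 0.02961) = 813.6.

813.6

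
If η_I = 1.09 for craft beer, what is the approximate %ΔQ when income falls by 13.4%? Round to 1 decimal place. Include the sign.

%ΔQ ≈ η × %ΔI = 1.09 × (-13.4%) = -14.6%.

-14.6%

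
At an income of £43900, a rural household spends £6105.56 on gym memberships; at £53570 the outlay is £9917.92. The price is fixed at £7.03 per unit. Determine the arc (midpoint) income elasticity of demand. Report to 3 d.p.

2.398

With a constant price, Q₁ = 6105.56/7.03 = 868.501 and Q₂ = 9917.92/7.03 = 1410.799 (equivalently, work directly with expenditure since P cancels).
Midpoint %ΔQ = (9917.92 − 6105.56)/8011.74 = 0.47585; midpoint %ΔI = (53570 − 43900)/48735 = 0.19842.
η = 0.47585 / 0.19842 = 2.398.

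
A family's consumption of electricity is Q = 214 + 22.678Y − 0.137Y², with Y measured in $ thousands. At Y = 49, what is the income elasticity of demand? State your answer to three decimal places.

0.455

At Y = 49: Q = 996.2850.
dQ/dY = 22.678 − 0.274Y = 9.25200.
η = (dQ/dY)·(Y/Q) = 9.25200 × (49/996.2850) = 0.455.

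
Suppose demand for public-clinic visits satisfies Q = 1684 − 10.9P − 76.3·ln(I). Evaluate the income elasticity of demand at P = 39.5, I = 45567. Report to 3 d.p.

At P = 39.5, I = 45567: Q = 434.985.
Holding P constant, ∂Q/∂I = -76.3/I = -0.00167446.
η_I = (∂Q/∂I)·(I/Q) = -0.00167446 × (45567/434.985) = -0.175.

-0.175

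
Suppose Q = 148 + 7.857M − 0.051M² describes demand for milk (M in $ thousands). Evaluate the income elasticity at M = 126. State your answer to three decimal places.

At M = 126: Q = 328.3060.
dQ/dM = 7.857 − 0.102M = -4.99500.
η = (dQ/dM)·(M/Q) = -4.99500 × (126/328.3060) = -1.917.

-1.917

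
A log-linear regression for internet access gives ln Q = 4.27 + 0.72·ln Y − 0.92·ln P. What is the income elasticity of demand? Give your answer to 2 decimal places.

0.72

In a log-linear demand, the coefficient on ln Y is the income elasticity.
So η = 0.72.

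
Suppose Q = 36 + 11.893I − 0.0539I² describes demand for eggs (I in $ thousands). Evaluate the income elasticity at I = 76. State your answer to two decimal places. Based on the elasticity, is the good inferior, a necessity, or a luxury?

At I = 76: Q = 628.5416.
dQ/dI = 11.893 − 0.1078I = 3.70020.
η = (dQ/dI)·(I/Q) = 3.70020 × (76/628.5416) = 0.45.
0 < η < 1 ⇒ necessity.

0.45 (necessity)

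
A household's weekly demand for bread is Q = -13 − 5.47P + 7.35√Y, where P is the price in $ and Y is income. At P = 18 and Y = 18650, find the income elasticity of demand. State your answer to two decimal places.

At P = 18, Y = 18650: Q = 892.293.
Holding P constant, ∂Q/∂Y = 7.35/(2√Y) = 0.0269103.
η_Y = (∂Q/∂Y)·(Y/Q) = 0.0269103 × (18650/892.293) = 0.56.

0.56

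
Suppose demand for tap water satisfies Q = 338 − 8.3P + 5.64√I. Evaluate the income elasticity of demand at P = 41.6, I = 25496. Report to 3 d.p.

0.504

At P = 41.6, I = 25496: Q = 893.285.
Holding P constant, ∂Q/∂I = 5.64/(2√I) = 0.0176609.
η_I = (∂Q/∂I)·(I/Q) = 0.0176609 × (25496/893.285) = 0.504.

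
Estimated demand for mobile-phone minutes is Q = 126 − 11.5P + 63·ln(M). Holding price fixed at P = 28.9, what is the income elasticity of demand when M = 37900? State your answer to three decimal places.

At P = 28.9, M = 37900: Q = 457.841.
Holding P constant, ∂Q/∂M = 63/M = 0.00166227.
η_M = (∂Q/∂M)·(M/Q) = 0.00166227 × (37900/457.841) = 0.138.

0.138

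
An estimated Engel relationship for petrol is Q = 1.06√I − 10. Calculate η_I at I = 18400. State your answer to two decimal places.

At I = 18400: Q = 133.785.
dQ/dI = 1.06/(2√I) = 0.00390721 at this income.
η = (dQ/dI)·(I/Q) = 0.00390721 × (18400/133.785) = 0.54.

0.54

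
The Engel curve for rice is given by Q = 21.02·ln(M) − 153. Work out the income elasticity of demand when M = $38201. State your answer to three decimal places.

At M = 38201: Q = 68.774.
dQ/dM = 21.02/M = 0.000550247 at this income.
η = (dQ/dM)·(M/Q) = 0.000550247 × (38201/68.774) = 0.306.

0.306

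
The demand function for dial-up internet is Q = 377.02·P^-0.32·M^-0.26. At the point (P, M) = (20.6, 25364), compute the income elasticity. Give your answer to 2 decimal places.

For a multiplicative demand Q = A·P^α·M^β, the income elasticity is β everywhere.
Here β = -0.26, so η = -0.26.

-0.26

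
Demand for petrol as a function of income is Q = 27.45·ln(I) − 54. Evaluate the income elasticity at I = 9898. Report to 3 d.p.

At I = 9898: Q = 198.542.
dQ/dI = 27.45/I = 0.00277329 at this income.
η = (dQ/dI)·(I/Q) = 0.00277329 × (9898/198.542) = 0.138.

0.138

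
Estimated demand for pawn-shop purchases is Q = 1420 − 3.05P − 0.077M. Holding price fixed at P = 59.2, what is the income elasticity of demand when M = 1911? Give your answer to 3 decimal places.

-0.135

At P = 59.2, M = 1911: Q = 1092.293.
Holding P constant, ∂Q/∂M = −0.077.
η_M = (∂Q/∂M)·(M/Q) = -0.077 × (1911/1092.293) = -0.135.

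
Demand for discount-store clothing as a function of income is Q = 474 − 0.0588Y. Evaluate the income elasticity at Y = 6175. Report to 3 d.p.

-3.274

At Y = 6175: Q = 110.910.
dQ/dY = −0.0588.
η = (dQ/dY)·(Y/Q) = -0.0588 × (6175/110.910) = -3.274.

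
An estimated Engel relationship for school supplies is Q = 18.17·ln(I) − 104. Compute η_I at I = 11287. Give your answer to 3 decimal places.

0.277

At I = 11287: Q = 65.552.
dQ/dI = 18.17/I = 0.00160982 at this income.
η = (dQ/dI)·(I/Q) = 0.00160982 × (11287/65.552) = 0.277.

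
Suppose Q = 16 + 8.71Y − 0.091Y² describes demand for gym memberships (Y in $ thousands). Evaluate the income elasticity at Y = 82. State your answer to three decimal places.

-4.306

At Y = 82: Q = 118.3360.
dQ/dY = 8.71 − 0.182Y = -6.21400.
η = (dQ/dY)·(Y/Q) = -6.21400 × (82/118.3360) = -4.306.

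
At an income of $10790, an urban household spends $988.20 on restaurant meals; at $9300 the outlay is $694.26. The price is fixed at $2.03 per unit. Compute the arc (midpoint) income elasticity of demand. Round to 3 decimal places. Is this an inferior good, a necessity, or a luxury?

2.356 (luxury)

With a constant price, Q₁ = 988.20/2.03 = 486.798 and Q₂ = 694.26/2.03 = 342.000 (equivalently, work directly with expenditure since P cancels).
Midpoint %ΔQ = (694.26 − 988.20)/841.23 = -0.34942; midpoint %ΔI = (9300 − 10790)/10045 = -0.14833.
η = -0.34942 / -0.14833 = 2.356.
η > 1 ⇒ luxury.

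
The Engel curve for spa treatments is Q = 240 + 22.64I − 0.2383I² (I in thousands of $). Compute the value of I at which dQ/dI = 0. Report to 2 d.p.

47.50

dQ/dI = 22.64 − 0.4766I.
The good is inferior where dQ/dI < 0. Setting dQ/dI = 0 gives I = 22.64 / 0.4766 = 47.50.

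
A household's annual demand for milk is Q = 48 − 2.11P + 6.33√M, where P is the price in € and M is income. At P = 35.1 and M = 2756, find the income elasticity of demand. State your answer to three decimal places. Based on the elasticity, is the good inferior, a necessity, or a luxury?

0.543 (necessity)

At P = 35.1, M = 2756: Q = 306.249.
Holding P constant, ∂Q/∂M = 6.33/(2√M) = 0.0602884.
η_M = (∂Q/∂M)·(M/Q) = 0.0602884 × (2756/306.249) = 0.543.
Since 0 < η < 1, this is a necessity.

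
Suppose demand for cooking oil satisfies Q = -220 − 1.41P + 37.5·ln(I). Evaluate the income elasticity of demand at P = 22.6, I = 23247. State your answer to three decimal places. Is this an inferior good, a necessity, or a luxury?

0.300 (necessity)

At P = 22.6, I = 23247: Q = 125.156.
Holding P constant, ∂Q/∂I = 37.5/I = 0.00161311.
η_I = (∂Q/∂I)·(I/Q) = 0.00161311 × (23247/125.156) = 0.300.
Since 0 < η < 1, this is a necessity.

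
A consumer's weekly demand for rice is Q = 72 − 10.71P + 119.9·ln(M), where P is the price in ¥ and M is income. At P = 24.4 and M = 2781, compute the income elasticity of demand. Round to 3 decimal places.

0.157

At P = 24.4, M = 2781: Q = 761.551.
Holding P constant, ∂Q/∂M = 119.9/M = 0.043114.
η_M = (∂Q/∂M)·(M/Q) = 0.043114 × (2781/761.551) = 0.157.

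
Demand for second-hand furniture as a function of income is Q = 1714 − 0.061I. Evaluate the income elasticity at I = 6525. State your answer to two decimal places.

-0.30

At I = 6525: Q = 1315.975.
dQ/dI = −0.061.
η = (dQ/dI)·(I/Q) = -0.061 × (6525/1315.975) = -0.30.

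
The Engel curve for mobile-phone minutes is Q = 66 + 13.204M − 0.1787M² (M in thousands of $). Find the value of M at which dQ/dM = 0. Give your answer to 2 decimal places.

dQ/dM = 13.204 − 0.3574M.
The good is inferior where dQ/dM < 0. Setting dQ/dM = 0 gives M = 13.204 / 0.3574 = 36.94.

36.94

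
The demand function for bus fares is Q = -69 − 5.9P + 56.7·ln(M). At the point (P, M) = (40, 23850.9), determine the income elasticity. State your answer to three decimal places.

At P = 40, M = 23850.9: Q = 266.512.
Holding P constant, ∂Q/∂M = 56.7/M = 0.00237727.
η_M = (∂Q/∂M)·(M/Q) = 0.00237727 × (23850.9/266.512) = 0.213.

0.213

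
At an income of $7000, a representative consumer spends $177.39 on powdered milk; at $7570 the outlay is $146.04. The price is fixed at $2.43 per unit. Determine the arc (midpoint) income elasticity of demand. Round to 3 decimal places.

-2.478

With a constant price, Q₁ = 177.39/2.43 = 73.000 and Q₂ = 146.04/2.43 = 60.099 (equivalently, work directly with expenditure since P cancels).
Midpoint %ΔQ = (146.04 − 177.39)/161.71 = -0.19386; midpoint %ΔI = (7570 − 7000)/7285 = 0.07824.
η = -0.19386 / 0.07824 = -2.478.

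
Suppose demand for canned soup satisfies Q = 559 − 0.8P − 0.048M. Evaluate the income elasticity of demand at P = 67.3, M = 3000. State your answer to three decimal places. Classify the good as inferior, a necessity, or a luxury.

At P = 67.3, M = 3000: Q = 361.160.
Holding P constant, ∂Q/∂M = −0.048.
η_M = (∂Q/∂M)·(M/Q) = -0.048 × (3000/361.160) = -0.399.
Since η < 0, this is an inferior good.

-0.399 (inferior good)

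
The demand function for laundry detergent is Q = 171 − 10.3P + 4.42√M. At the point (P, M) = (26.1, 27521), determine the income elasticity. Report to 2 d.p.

At P = 26.1, M = 27521: Q = 635.424.
Holding P constant, ∂Q/∂M = 4.42/(2√M) = 0.0133217.
η_M = (∂Q/∂M)·(M/Q) = 0.0133217 × (27521/635.424) = 0.58.

0.58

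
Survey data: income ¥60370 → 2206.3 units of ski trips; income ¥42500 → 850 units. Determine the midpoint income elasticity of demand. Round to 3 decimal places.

2.555

ΔQ = 850 − 2206.3 = -1356.3; midpoint Q̄ = (2206.3 + 850)/2 = 1528.15.
ΔI = 42500 − 60370 = -17870; midpoint Ī = (60370 + 42500)/2 = 51435.
η = (ΔQ/Q̄) ÷ (ΔI/Ī) = (-1356.3/1528.15) ÷ (-17870/51435) = 2.555.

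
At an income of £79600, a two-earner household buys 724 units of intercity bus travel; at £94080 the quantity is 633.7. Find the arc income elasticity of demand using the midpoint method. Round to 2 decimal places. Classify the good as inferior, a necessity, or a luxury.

-0.80 (inferior good)

ΔQ = 633.7 − 724 = -90.3; midpoint Q̄ = (724 + 633.7)/2 = 678.85.
ΔI = 94080 − 79600 = 14480; midpoint Ī = (79600 + 94080)/2 = 86840.
η = (ΔQ/Q̄) ÷ (ΔI/Ī) = (-90.3/678.85) ÷ (14480/86840) = -0.80.
η < 0 ⇒ inferior good.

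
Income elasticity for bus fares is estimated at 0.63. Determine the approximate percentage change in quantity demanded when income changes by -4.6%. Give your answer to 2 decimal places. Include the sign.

%ΔQ ≈ η × %ΔI = 0.63 × (-4.6%) = -2.90%.

-2.90%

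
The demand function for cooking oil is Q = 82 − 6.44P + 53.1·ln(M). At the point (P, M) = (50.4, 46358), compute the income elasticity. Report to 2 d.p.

At P = 50.4, M = 46358: Q = 327.938.
Holding P constant, ∂Q/∂M = 53.1/M = 0.00114543.
η_M = (∂Q/∂M)·(M/Q) = 0.00114543 × (46358/327.938) = 0.16.

0.16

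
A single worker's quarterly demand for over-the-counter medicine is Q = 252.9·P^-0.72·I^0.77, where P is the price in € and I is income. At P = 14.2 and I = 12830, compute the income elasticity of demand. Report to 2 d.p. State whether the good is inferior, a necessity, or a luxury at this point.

For a multiplicative demand Q = A·P^α·I^β, the income elasticity is β everywhere.
Here β = 0.77, so η = 0.77.
Since 0 < η < 1, this is a necessity.

0.77 (necessity)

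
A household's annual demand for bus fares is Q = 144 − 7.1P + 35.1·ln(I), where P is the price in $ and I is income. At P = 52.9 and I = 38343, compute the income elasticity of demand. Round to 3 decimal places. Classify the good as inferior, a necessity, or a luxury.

0.253 (necessity)

At P = 52.9, I = 38343: Q = 138.867.
Holding P constant, ∂Q/∂I = 35.1/I = 0.000915421.
η_I = (∂Q/∂I)·(I/Q) = 0.000915421 × (38343/138.867) = 0.253.
Since 0 < η < 1, this is a necessity.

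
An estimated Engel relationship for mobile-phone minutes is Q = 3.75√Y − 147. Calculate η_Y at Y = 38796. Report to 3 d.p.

At Y = 38796: Q = 591.626.
dQ/dY = 3.75/(2√Y) = 0.00951936 at this income.
η = (dQ/dY)·(Y/Q) = 0.00951936 × (38796/591.626) = 0.624.

0.624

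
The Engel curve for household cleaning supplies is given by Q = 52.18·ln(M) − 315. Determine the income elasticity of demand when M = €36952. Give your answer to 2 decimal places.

At M = 36952: Q = 233.797.
dQ/dM = 52.18/M = 0.0014121 at this income.
η = (dQ/dM)·(M/Q) = 0.0014121 × (36952/233.797) = 0.22.

0.22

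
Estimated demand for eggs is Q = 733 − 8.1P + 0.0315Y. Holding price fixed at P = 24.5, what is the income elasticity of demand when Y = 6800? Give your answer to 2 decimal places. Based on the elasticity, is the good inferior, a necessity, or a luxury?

At P = 24.5, Y = 6800: Q = 748.750.
Holding P constant, ∂Q/∂Y = 0.0315.
η_Y = (∂Q/∂Y)·(Y/Q) = 0.0315 × (6800/748.750) = 0.29.
Since 0 < η < 1, this is a necessity.

0.29 (necessity)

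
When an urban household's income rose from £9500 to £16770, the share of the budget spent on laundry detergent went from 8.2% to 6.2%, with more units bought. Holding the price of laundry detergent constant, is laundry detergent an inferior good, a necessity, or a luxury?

necessity

Quantity rises but the budget share falls as income rises, so 0 < η < 1.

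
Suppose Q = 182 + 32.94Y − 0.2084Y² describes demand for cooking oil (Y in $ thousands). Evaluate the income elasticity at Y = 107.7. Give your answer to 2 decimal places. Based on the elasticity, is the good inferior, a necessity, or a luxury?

At Y = 107.7: Q = 1312.3460.
dQ/dY = 32.94 − 0.4168Y = -11.94936.
η = (dQ/dY)·(Y/Q) = -11.94936 × (107.7/1312.3460) = -0.98.
η < 0 ⇒ inferior good.

-0.98 (inferior good)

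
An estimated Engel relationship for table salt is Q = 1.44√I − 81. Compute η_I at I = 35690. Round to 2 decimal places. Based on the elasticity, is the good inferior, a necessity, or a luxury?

At I = 35690: Q = 191.042.
dQ/dI = 1.44/(2√I) = 0.00381118 at this income.
η = (dQ/dI)·(I/Q) = 0.00381118 × (35690/191.042) = 0.71.
Since 0 < η < 1, the good is a necessity.

0.71 (necessity)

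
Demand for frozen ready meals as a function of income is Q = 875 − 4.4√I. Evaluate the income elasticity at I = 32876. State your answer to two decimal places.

At I = 32876: Q = 77.203.
dQ/dI = -4.4/(2√I) = -0.0121334 at this income.
η = (dQ/dI)·(I/Q) = -0.0121334 × (32876/77.203) = -5.17.

-5.17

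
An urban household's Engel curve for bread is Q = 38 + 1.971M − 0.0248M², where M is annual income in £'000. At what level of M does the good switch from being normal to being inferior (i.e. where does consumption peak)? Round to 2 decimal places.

39.74

dQ/dM = 1.971 − 0.0496M.
The good is inferior where dQ/dM < 0. Setting dQ/dM = 0 gives M = 1.971 / 0.0496 = 39.74.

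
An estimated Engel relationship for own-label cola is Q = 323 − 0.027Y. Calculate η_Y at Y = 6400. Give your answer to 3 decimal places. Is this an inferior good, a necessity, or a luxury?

-1.150 (inferior good)

At Y = 6400: Q = 150.200.
dQ/dY = −0.027.
η = (dQ/dY)·(Y/Q) = -0.027 × (6400/150.200) = -1.150.
Since η < 0, the good is an inferior good.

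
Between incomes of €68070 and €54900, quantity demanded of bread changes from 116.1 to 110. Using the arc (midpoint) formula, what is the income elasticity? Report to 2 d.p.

ΔQ = 110 − 116.1 = -6.1; midpoint Q̄ = (116.1 + 110)/2 = 113.05.
ΔI = 54900 − 68070 = -13170; midpoint Ī = (68070 + 54900)/2 = 61485.
η = (ΔQ/Q̄) ÷ (ΔI/Ī) = (-6.1/113.05) ÷ (-13170/61485) = 0.25.

0.25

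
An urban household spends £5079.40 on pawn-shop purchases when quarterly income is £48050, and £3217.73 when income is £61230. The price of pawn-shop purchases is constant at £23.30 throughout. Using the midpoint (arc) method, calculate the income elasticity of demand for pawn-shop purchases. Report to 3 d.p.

With a constant price, Q₁ = 5079.40/23.30 = 218.000 and Q₂ = 3217.73/23.30 = 138.100 (equivalently, work directly with expenditure since P cancels).
Midpoint %ΔQ = (3217.73 − 5079.40)/4148.56 = -0.44875; midpoint %ΔI = (61230 − 48050)/54640 = 0.24122.
η = -0.44875 / 0.24122 = -1.860.

-1.860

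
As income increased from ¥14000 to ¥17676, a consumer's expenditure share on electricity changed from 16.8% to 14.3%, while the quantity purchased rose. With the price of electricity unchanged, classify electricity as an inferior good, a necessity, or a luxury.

Quantity rises but the budget share falls as income rises, so 0 < η < 1.

necessity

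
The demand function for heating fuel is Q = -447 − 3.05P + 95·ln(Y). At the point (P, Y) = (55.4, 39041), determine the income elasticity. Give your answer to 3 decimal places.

At P = 55.4, Y = 39041: Q = 388.405.
Holding P constant, ∂Q/∂Y = 95/Y = 0.00243334.
η_Y = (∂Q/∂Y)·(Y/Q) = 0.00243334 × (39041/388.405) = 0.245.

0.245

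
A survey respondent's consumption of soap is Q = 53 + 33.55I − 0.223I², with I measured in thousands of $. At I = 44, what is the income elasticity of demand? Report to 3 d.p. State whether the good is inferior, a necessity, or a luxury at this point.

At I = 44: Q = 1097.4720.
dQ/dI = 33.55 − 0.446I = 13.92600.
η = (dQ/dI)·(I/Q) = 13.92600 × (44/1097.4720) = 0.558.
0 < η < 1 ⇒ necessity.

0.558 (necessity)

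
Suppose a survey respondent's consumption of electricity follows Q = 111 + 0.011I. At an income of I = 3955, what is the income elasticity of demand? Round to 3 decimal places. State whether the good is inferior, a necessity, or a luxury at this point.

0.282 (necessity)

At I = 3955: Q = 154.505.
dQ/dI = 0.011.
η = (dQ/dI)·(I/Q) = 0.011 × (3955/154.505) = 0.282.
Since 0 < η < 1, the good is a necessity.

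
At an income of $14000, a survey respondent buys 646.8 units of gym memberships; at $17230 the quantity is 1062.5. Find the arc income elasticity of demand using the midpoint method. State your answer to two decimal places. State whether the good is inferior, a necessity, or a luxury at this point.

2.35 (luxury)

ΔQ = 1062.5 − 646.8 = 415.7; midpoint Q̄ = (646.8 + 1062.5)/2 = 854.65.
ΔI = 17230 − 14000 = 3230; midpoint Ī = (14000 + 17230)/2 = 15615.
η = (ΔQ/Q̄) ÷ (ΔI/Ī) = (415.7/854.65) ÷ (3230/15615) = 2.35.
η > 1 ⇒ luxury.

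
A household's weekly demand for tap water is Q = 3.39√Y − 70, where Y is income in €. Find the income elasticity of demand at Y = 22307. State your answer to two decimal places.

0.58

At Y = 22307: Q = 436.314.
dQ/dY = 3.39/(2√Y) = 0.0113488 at this income.
η = (dQ/dY)·(Y/Q) = 0.0113488 × (22307/436.314) = 0.58.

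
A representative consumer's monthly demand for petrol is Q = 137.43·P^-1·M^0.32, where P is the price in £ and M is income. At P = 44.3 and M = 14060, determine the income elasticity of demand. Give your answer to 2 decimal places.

For a multiplicative demand Q = A·P^α·M^β, the income elasticity is β everywhere.
Here β = 0.32, so η = 0.32.

0.32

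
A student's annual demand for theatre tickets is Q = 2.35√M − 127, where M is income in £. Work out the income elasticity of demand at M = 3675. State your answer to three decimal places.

At M = 3675: Q = 15.461.
dQ/dM = 2.35/(2√M) = 0.0193825 at this income.
η = (dQ/dM)·(M/Q) = 0.0193825 × (3675/15.461) = 4.607.

4.607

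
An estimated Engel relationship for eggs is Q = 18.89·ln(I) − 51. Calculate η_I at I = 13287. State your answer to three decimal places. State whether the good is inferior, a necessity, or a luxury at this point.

At I = 13287: Q = 128.352.
dQ/dI = 18.89/I = 0.00142169 at this income.
η = (dQ/dI)·(I/Q) = 0.00142169 × (13287/128.352) = 0.147.
Since 0 < η < 1, the good is a necessity.

0.147 (necessity)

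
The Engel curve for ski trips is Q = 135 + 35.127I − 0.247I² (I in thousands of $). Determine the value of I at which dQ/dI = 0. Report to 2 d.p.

71.11

dQ/dI = 35.127 − 0.494I.
The good is inferior where dQ/dI < 0. Setting dQ/dI = 0 gives I = 35.127 / 0.494 = 71.11.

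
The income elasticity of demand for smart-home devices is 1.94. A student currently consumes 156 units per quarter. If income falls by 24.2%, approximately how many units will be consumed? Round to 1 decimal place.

%ΔQ ≈ η × %ΔI = 1.94 × (-24.2%) = -46.948%.
New Q ≈ 156 × (1 − 0.46948) = 82.8.

82.8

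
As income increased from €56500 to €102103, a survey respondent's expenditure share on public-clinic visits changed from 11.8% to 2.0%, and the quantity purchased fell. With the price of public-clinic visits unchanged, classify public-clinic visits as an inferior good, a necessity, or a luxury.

inferior good

Quantity demanded falls as income rises, so η < 0.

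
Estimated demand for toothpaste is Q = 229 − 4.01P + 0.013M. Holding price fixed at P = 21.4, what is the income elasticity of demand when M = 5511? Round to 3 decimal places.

At P = 21.4, M = 5511: Q = 214.829.
Holding P constant, ∂Q/∂M = 0.013.
η_M = (∂Q/∂M)·(M/Q) = 0.013 × (5511/214.829) = 0.333.

0.333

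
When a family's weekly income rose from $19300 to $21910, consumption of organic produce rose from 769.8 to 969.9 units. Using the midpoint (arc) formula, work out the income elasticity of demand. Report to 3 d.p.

1.816

ΔQ = 969.9 − 769.8 = 200.1; midpoint Q̄ = (769.8 + 969.9)/2 = 869.85.
ΔI = 21910 − 19300 = 2610; midpoint Ī = (19300 + 21910)/2 = 20605.
η = (ΔQ/Q̄) ÷ (ΔI/Ī) = (200.1/869.85) ÷ (2610/20605) = 1.816.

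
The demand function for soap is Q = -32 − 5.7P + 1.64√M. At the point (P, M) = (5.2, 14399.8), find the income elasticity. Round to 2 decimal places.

At P = 5.2, M = 14399.8: Q = 135.159.
Holding P constant, ∂Q/∂M = 1.64/(2√M) = 0.00683338.
η_M = (∂Q/∂M)·(M/Q) = 0.00683338 × (14399.8/135.159) = 0.73.

0.73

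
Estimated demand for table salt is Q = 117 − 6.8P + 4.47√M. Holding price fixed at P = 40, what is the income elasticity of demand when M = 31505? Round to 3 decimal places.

0.621

At P = 40, M = 31505: Q = 638.409.
Holding P constant, ∂Q/∂M = 4.47/(2√M) = 0.0125918.
η_M = (∂Q/∂M)·(M/Q) = 0.0125918 × (31505/638.409) = 0.621.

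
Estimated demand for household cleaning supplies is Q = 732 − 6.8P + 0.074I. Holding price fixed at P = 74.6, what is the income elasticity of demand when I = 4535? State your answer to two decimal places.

At P = 74.6, I = 4535: Q = 560.310.
Holding P constant, ∂Q/∂I = 0.074.
η_I = (∂Q/∂I)·(I/Q) = 0.074 × (4535/560.310) = 0.60.

0.60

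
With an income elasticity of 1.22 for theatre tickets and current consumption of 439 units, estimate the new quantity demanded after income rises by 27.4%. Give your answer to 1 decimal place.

%ΔQ ≈ η × %ΔI = 1.22 × 27.4% = 33.428%.
New Q ≈ 439 × (1 + 0.33428) = 585.7.

585.7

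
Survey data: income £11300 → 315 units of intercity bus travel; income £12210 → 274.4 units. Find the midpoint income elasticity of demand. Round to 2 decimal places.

-1.78

ΔQ = 274.4 − 315 = -40.6; midpoint Q̄ = (315 + 274.4)/2 = 294.7.
ΔI = 12210 − 11300 = 910; midpoint Ī = (11300 + 12210)/2 = 11755.
η = (ΔQ/Q̄) ÷ (ΔI/Ī) = (-40.6/294.7) ÷ (910/11755) = -1.78.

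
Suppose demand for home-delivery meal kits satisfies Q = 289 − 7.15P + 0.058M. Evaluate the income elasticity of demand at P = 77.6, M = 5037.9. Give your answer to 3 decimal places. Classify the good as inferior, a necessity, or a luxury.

11.086 (luxury)

At P = 77.6, M = 5037.9: Q = 26.358.
Holding P constant, ∂Q/∂M = 0.058.
η_M = (∂Q/∂M)·(M/Q) = 0.058 × (5037.9/26.358) = 11.086.
Since η > 1, this is a luxury.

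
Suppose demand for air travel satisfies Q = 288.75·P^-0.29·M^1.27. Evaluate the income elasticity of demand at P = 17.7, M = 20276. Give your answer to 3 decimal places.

1.270

For a multiplicative demand Q = A·P^α·M^β, the income elasticity is β everywhere.
Here β = 1.27, so η = 1.270.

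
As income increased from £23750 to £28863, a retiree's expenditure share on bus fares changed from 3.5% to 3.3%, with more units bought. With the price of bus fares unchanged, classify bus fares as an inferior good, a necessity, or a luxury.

Quantity rises but the budget share falls as income rises, so 0 < η < 1.

necessity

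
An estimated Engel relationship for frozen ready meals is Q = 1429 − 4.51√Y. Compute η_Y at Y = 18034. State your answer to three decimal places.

-0.368

At Y = 18034: Q = 823.349.
dQ/dY = -4.51/(2√Y) = -0.0167919 at this income.
η = (dQ/dY)·(Y/Q) = -0.0167919 × (18034/823.349) = -0.368.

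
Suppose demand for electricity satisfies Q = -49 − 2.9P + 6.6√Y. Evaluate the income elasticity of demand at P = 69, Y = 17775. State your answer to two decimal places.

At P = 69, Y = 17775: Q = 630.831.
Holding P constant, ∂Q/∂Y = 6.6/(2√Y) = 0.0247519.
η_Y = (∂Q/∂Y)·(Y/Q) = 0.0247519 × (17775/630.831) = 0.70.

0.70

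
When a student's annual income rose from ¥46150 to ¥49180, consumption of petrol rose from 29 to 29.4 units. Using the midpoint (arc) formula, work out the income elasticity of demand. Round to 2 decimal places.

0.22

ΔQ = 29.4 − 29 = 0.4; midpoint Q̄ = (29 + 29.4)/2 = 29.2.
ΔI = 49180 − 46150 = 3030; midpoint Ī = (46150 + 49180)/2 = 47665.
η = (ΔQ/Q̄) ÷ (ΔI/Ī) = (0.4/29.2) ÷ (3030/47665) = 0.22.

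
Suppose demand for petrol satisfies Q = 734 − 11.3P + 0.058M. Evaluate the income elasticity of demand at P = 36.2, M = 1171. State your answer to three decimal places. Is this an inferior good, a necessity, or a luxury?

0.173 (necessity)

At P = 36.2, M = 1171: Q = 392.858.
Holding P constant, ∂Q/∂M = 0.058.
η_M = (∂Q/∂M)·(M/Q) = 0.058 × (1171/392.858) = 0.173.
Since 0 < η < 1, this is a necessity.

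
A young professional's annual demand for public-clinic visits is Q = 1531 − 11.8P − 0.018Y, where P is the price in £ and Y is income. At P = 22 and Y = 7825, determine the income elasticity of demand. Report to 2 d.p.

-0.12

At P = 22, Y = 7825: Q = 1130.550.
Holding P constant, ∂Q/∂Y = −0.018.
η_Y = (∂Q/∂Y)·(Y/Q) = -0.018 × (7825/1130.550) = -0.12.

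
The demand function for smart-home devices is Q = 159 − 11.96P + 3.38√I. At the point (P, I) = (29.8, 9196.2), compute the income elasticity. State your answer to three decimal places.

At P = 29.8, I = 9196.2: Q = 126.723.
Holding P constant, ∂Q/∂I = 3.38/(2√I) = 0.0176231.
η_I = (∂Q/∂I)·(I/Q) = 0.0176231 × (9196.2/126.723) = 1.279.

1.279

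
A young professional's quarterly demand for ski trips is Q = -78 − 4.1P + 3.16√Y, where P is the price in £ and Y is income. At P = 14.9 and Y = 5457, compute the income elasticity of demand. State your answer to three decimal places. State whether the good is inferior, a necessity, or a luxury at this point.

1.237 (luxury)

At P = 14.9, Y = 5457: Q = 94.344.
Holding P constant, ∂Q/∂Y = 3.16/(2√Y) = 0.0213885.
η_Y = (∂Q/∂Y)·(Y/Q) = 0.0213885 × (5457/94.344) = 1.237.
Since η > 1, this is a luxury.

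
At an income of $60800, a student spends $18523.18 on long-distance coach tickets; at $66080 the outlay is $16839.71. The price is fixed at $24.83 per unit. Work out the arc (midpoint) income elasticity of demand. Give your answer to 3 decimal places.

With a constant price, Q₁ = 18523.18/24.83 = 746.000 and Q₂ = 16839.71/24.83 = 678.200 (equivalently, work directly with expenditure since P cancels).
Midpoint %ΔQ = (16839.71 − 18523.18)/17681.45 = -0.09521; midpoint %ΔI = (66080 − 60800)/63440 = 0.08323.
η = -0.09521 / 0.08323 = -1.144.

-1.144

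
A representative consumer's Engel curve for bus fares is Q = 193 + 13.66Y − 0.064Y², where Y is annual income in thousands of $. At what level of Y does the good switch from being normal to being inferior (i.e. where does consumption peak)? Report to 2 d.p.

dQ/dY = 13.66 − 0.128Y.
The good is inferior where dQ/dY < 0. Setting dQ/dY = 0 gives Y = 13.66 / 0.128 = 106.72.

106.72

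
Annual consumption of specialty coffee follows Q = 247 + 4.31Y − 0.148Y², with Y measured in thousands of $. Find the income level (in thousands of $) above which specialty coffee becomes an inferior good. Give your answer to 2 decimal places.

14.56

dQ/dY = 4.31 − 0.296Y.
The good is inferior where dQ/dY < 0. Setting dQ/dY = 0 gives Y = 4.31 / 0.296 = 14.56.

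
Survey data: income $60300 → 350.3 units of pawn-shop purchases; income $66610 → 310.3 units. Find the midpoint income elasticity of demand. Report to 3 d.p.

-1.218

ΔQ = 310.3 − 350.3 = -40; midpoint Q̄ = (350.3 + 310.3)/2 = 330.3.
ΔI = 66610 − 60300 = 6310; midpoint Ī = (60300 + 66610)/2 = 63455.
η = (ΔQ/Q̄) ÷ (ΔI/Ī) = (-40/330.3) ÷ (6310/63455) = -1.218.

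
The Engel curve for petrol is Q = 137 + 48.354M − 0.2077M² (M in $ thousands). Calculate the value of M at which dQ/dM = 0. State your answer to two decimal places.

116.40

dQ/dM = 48.354 − 0.4154M.
The good is inferior where dQ/dM < 0. Setting dQ/dM = 0 gives M = 48.354 / 0.4154 = 116.40.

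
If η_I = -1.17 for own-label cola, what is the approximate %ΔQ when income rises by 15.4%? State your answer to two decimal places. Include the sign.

-18.02%

%ΔQ ≈ η × %ΔI = -1.17 × 15.4% = -18.02%.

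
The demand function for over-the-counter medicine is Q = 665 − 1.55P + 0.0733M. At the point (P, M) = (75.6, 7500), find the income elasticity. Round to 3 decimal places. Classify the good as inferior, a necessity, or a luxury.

0.501 (necessity)

At P = 75.6, M = 7500: Q = 1097.570.
Holding P constant, ∂Q/∂M = 0.0733.
η_M = (∂Q/∂M)·(M/Q) = 0.0733 × (7500/1097.570) = 0.501.
Since 0 < η < 1, this is a necessity.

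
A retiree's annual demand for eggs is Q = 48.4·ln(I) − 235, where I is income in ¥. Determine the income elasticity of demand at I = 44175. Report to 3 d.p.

0.171

At I = 44175: Q = 282.682.
dQ/dI = 48.4/I = 0.00109564 at this income.
η = (dQ/dI)·(I/Q) = 0.00109564 × (44175/282.682) = 0.171.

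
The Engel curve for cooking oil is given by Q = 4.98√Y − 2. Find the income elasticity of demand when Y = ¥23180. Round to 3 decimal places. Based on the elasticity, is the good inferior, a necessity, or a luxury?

0.501 (necessity)

At Y = 23180: Q = 756.204.
dQ/dY = 4.98/(2√Y) = 0.0163547 at this income.
η = (dQ/dY)·(Y/Q) = 0.0163547 × (23180/756.204) = 0.501.
Since 0 < η < 1, the good is a necessity.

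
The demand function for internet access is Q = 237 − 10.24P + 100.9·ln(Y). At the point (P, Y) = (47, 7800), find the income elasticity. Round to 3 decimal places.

0.153

At P = 47, Y = 7800: Q = 659.974.
Holding P constant, ∂Q/∂Y = 100.9/Y = 0.0129359.
η_Y = (∂Q/∂Y)·(Y/Q) = 0.0129359 × (7800/659.974) = 0.153.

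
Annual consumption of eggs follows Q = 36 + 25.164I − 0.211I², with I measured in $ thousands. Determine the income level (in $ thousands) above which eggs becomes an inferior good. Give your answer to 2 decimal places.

59.63

dQ/dI = 25.164 − 0.422I.
The good is inferior where dQ/dI < 0. Setting dQ/dI = 0 gives I = 25.164 / 0.422 = 59.63.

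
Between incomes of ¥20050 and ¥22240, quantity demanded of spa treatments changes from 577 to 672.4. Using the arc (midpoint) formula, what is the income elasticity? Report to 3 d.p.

ΔQ = 672.4 − 577 = 95.4; midpoint Q̄ = (577 + 672.4)/2 = 624.7.
ΔI = 22240 − 20050 = 2190; midpoint Ī = (20050 + 22240)/2 = 21145.
η = (ΔQ/Q̄) ÷ (ΔI/Ī) = (95.4/624.7) ÷ (2190/21145) = 1.474.

1.474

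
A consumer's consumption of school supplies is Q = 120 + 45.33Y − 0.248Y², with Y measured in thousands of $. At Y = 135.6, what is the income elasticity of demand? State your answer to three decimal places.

-1.742

At Y = 135.6: Q = 1706.6827.
dQ/dY = 45.33 − 0.496Y = -21.92760.
η = (dQ/dY)·(Y/Q) = -21.92760 × (135.6/1706.6827) = -1.742.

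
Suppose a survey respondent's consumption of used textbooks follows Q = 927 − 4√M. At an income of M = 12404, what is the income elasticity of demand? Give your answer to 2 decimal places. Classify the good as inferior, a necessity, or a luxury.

At M = 12404: Q = 481.507.
dQ/dM = -4/(2√M) = -0.0179576 at this income.
η = (dQ/dM)·(M/Q) = -0.0179576 × (12404/481.507) = -0.46.
Since η < 0, the good is an inferior good.

-0.46 (inferior good)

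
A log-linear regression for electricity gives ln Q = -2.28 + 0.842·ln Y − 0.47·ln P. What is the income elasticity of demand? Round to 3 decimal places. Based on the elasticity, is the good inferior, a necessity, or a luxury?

0.842 (necessity)

In a log-linear demand, the coefficient on ln Y is the income elasticity.
So η = 0.842.
0 < η < 1 ⇒ necessity.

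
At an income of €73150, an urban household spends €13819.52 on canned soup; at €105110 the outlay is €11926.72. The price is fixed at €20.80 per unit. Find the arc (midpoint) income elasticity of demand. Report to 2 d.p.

With a constant price, Q₁ = 13819.52/20.80 = 664.400 and Q₂ = 11926.72/20.80 = 573.400 (equivalently, work directly with expenditure since P cancels).
Midpoint %ΔQ = (11926.72 − 13819.52)/12873.12 = -0.14704; midpoint %ΔI = (105110 − 73150)/89130 = 0.35858.
η = -0.14704 / 0.35858 = -0.41.

-0.41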